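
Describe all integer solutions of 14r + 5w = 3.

Step 1: Compute gcd(14, 5) = 1.
Since 1 divides 3, solutions exist.

Step 2: Find a particular solution using extended Euclidean algorithm.
We get r₀ = -3, w₀ = 9.
Check: 14*-3 + 5*9 = 3 = 3 ✓

Step 3: Write the general solution.
r = -3 + (5/1)t = -3 + 5t
w = 9 - (14/1)t = 9 - 14t
for any integer t.

r = -3 + 5t, w = 9 - 14t for integer t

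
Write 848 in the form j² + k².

We need to find integers j, k > 0 such that j² + k² = 848.
Trying j = 8: k² = 848 - 8² = 848 - 64 = 784
k = 28
Check: 8² + 28² = 64 + 784 = 848 ✓

848 = 8² + 28²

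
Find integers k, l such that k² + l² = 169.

We need to find integers k, l > 0 such that k² + l² = 169.
Trying k = 5: l² = 169 - 5² = 169 - 25 = 144
l = 12
Check: 5² + 12² = 25 + 144 = 169 ✓

169 = 5² + 12²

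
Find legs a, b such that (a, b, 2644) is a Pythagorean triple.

We need a² + b² = 2644² = 6990736.
Trying: 2356² + 1200² = 5550736 + 1440000 = 6990736 ✓

(2356, 1200, 2644)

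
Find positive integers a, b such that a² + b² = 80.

Search for a with 80 - a² a perfect square.
a = 4: 80 - 4² = 80 - 16 = 64 = 8² ✓
So a = 4, b = 8.

a = 4, b = 8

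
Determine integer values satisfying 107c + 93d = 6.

Step 1: Check solvability.
gcd(107, 93) = 1
Since 1 divides 6, solutions exist.

Step 2: Apply extended Euclidean algorithm to find gcd.
We find integers such that 107*x0 + 93*y0 = 1

Step 3: Scale the particular solution.
Multiply by 6/1 = 6:
c = 120, d = -138

Step 4: Verify.
107*(120) + 93*(-138) = 6 = 6 ✓

c = 120, d = -138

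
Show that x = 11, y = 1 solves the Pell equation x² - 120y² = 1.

Compute x² = 11² = 121
Compute 120y² = 120·1² = 120·1 = 120
x² - 120y² = 121 - 120 = 1
Since this equals 1, (11, 1) is a solution.

Yes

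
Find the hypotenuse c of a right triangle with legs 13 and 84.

c² = a² + b² = 13² + 84² = 169 + 7056 = 7225
c = 85

85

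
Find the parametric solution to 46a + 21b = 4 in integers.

Step 1: Compute gcd(46, 21) = 1.
Since 1 divides 4, solutions exist.

Step 2: Find a particular solution using extended Euclidean algorithm.
We get a₀ = -20, b₀ = 44.
Check: 46*-20 + 21*44 = 4 = 4 ✓

Step 3: Write the general solution.
a = -20 + (21/1)t = -20 + 21t
b = 44 - (46/1)t = 44 - 46t
for any integer t.

a = -20 + 21t, b = 44 - 46t for integer t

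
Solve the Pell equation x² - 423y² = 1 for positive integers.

We seek the smallest positive integers (x, y) with x² - 423y² = 1, i.e., x² = 423y² + 1.
Try successive y values:
y = 1: x² = 423·1² + 1 = 424, not a perfect square
y = 2: x² = 423·2² + 1 = 1693, not a perfect square
y = 3: x² = 423·3² + 1 = 3808, not a perfect square
... continuing the search (or via continued fractions) ...
y = 224: x² = 423·224² + 1 = 21224449, x = 4607 ✓

Verify: 4607² - 423·224² = 21224449 - 21224448 = 1 ✓

x = 4607, y = 224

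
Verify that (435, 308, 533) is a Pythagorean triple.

Compute a² + b²:
435² + 308² = 189225 + 94864 = 284089
Compute c²:
533² = 284089
Since 284089 = 284089, it is a Pythagorean triple.

Yes, it is a Pythagorean triple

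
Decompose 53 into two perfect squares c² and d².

We need to find integers c, d > 0 such that c² + d² = 53.
Trying c = 2: d² = 53 - 2² = 53 - 4 = 49
d = 7
Check: 2² + 7² = 4 + 49 = 53 ✓

53 = 2² + 7²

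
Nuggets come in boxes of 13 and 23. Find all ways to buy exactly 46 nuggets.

We need non-negative integers (x, y) with 13x + 23y = 46.
For each x in 0..3, check if 46 - 13x is a non-negative multiple of 23.
x = 0: 23y = 46, y = 2 ✓

(0 boxes of 13, 2 boxes of 23)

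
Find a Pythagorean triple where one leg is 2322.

We need the other leg and hypotenuse such that 2322² + x² = c².
Take x = 5304, c = 5790: 2322² + 5304² = 5391684 + 28132416 = 33524100 = 5790² ✓
Triple: (2322, 5304, 5790)

(2322, 5304, 5790)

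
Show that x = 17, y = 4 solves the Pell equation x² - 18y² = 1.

Compute x² = 17² = 289
Compute 18y² = 18·4² = 18·16 = 288
x² - 18y² = 289 - 288 = 1
Since this equals 1, (17, 4) is a solution.

Yes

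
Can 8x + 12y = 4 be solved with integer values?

Step 1: Compute gcd(8, 12).
gcd(8, 12) = 4

Step 2: Check divisibility.
Does 4 divide 4? 4 = 4 x 1, so yes.

By the theorem on linear Diophantine equations, 8x + 12y = 4 has integer solutions if and only if gcd(8, 12) divides 4. Since 4 | 4, solutions exist.

Yes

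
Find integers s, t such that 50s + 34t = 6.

Step 1: Check solvability.
gcd(50, 34) = 2
Since 2 divides 6, solutions exist.

Step 2: Apply extended Euclidean algorithm to find gcd.
We find integers such that 50*x0 + 34*y0 = 2

Step 3: Scale the particular solution.
Multiply by 6/2 = 3:
s = -6, t = 9

Step 4: Verify.
50*(-6) + 34*(9) = 6 = 6 ✓

s = -6, t = 9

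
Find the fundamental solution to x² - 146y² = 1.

We seek the smallest positive integers (x, y) with x² - 146y² = 1, i.e., x² = 146y² + 1.
Try successive y values:
y = 1: x² = 146·1² + 1 = 147, not a perfect square
y = 2: x² = 146·2² + 1 = 585, not a perfect square
y = 3: x² = 146·3² + 1 = 1315, not a perfect square
... continuing the search (or via continued fractions) ...
y = 12: x² = 146·12² + 1 = 21025, x = 145 ✓

Verify: 145² - 146·12² = 21025 - 21024 = 1 ✓

x = 145, y = 12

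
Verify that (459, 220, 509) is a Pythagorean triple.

Compute a² + b²:
459² + 220² = 210681 + 48400 = 259081
Compute c²:
509² = 259081
Since 259081 = 259081, it is a Pythagorean triple.

Yes, it is a Pythagorean triple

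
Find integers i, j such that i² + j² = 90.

We need to find integers i, j > 0 such that i² + j² = 90.
Trying i = 3: j² = 90 - 3² = 90 - 9 = 81
j = 9
Check: 3² + 9² = 9 + 81 = 90 ✓

90 = 3² + 9²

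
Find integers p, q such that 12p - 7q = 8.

Step 1: Check solvability.
gcd(12, 7) = 1
Since 1 divides 8, solutions exist.

Step 2: Apply extended Euclidean algorithm to find gcd.
We find integers such that 12*x0 + 7*y0 = 1

Step 3: Scale the particular solution.
Multiply by 8/1 = 8:
p = 24, q = 40

Step 4: Verify.
12*(24) - 7*(40) = 8 = 8 ✓

p = 24, q = 40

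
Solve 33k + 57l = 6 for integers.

Step 1: Check solvability.
gcd(33, 57) = 3
Since 3 divides 6, solutions exist.

Step 2: Apply extended Euclidean algorithm to find gcd.
We find integers such that 33*x0 + 57*y0 = 3

Step 3: Scale the particular solution.
Multiply by 6/3 = 2:
k = 14, l = -8

Step 4: Verify.
33*(14) + 57*(-8) = 6 = 6 ✓

k = 14, l = -8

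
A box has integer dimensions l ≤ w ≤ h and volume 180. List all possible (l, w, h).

Iterate l from 1 to ⌊180^(1/3)⌋. For each l dividing 180, iterate w ≥ l with w dividing 180/l, and set h = 180/(l·w).
Triples found (20): (1×1×180), (1×2×90), (1×3×60), (1×4×45), (1×5×36), (1×6×30), (1×9×20), (1×10×18), (1×12×15), (2×2×45), (2×3×30), (2×5×18), (2×6×15), (2×9×10), (3×3×20), (3×4×15), (3×5×12), (3×6×10), (4×5×9), (5×6×6)

(1×1×180), (1×2×90), (1×3×60), (1×4×45), (1×5×36), (1×6×30), (1×9×20), (1×10×18), (1×12×15), (2×2×45), (2×3×30), (2×5×18), (2×6×15), (2×9×10), (3×3×20), (3×4×15), (3×5×12), (3×6×10), (4×5×9), (5×6×6)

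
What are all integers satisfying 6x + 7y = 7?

Step 1: Compute gcd(6, 7) = 1.
Since 1 divides 7, solutions exist.

Step 2: Find a particular solution using extended Euclidean algorithm.
We get x₀ = -7, y₀ = 7.
Check: 6*-7 + 7*7 = 7 = 7 ✓

Step 3: Write the general solution.
x = -7 + (7/1)t = -7 + 7t
y = 7 - (6/1)t = 7 - 6t
for any integer t.

x = -7 + 7t, y = 7 - 6t for integer t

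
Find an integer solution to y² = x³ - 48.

Try small integer x values and check whether x³ - 48 is a perfect square.
x = 28: x³ - 48 = 28³ - 48 = 21952 - 48 = 21904
Is 21904 a perfect square? 148² = 21904 ✓
So (x, y) = (28, -148) is a solution.

x = 28, y = -148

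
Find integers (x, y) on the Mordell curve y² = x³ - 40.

Try small integer x values and check whether x³ - 40 is a perfect square.
x = 14: x³ - 40 = 14³ - 40 = 2744 - 40 = 2704
Is 2704 a perfect square? 52² = 2704 ✓
So (x, y) = (14, -52) is a solution.

x = 14, y = -52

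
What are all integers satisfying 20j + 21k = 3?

Step 1: Compute gcd(20, 21) = 1.
Since 1 divides 3, solutions exist.

Step 2: Find a particular solution using extended Euclidean algorithm.
We get j₀ = -3, k₀ = 3.
Check: 20*-3 + 21*3 = 3 = 3 ✓

Step 3: Write the general solution.
j = -3 + (21/1)t = -3 + 21t
k = 3 - (20/1)t = 3 - 20t
for any integer t.

j = -3 + 21t, k = 3 - 20t for integer t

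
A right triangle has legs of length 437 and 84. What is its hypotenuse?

c² = a² + b² = 437² + 84² = 190969 + 7056 = 198025
c = 445

445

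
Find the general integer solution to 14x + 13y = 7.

Step 1: Compute gcd(14, 13) = 1.
Since 1 divides 7, solutions exist.

Step 2: Find a particular solution using extended Euclidean algorithm.
We get x₀ = 7, y₀ = -7.
Check: 14*7 + 13*-7 = 7 = 7 ✓

Step 3: Write the general solution.
x = 7 + (13/1)t = 7 + 13t
y = -7 - (14/1)t = -7 - 14t
for any integer t.

x = 7 + 13t, y = -7 - 14t for integer t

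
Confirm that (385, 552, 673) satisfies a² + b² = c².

Compute a² + b² = 385² + 552² = 148225 + 304704 = 452929
Compute c² = 673² = 452929
Since 452929 = 452929, confirmed.

Yes, it is a Pythagorean triple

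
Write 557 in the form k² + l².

We need to find integers k, l > 0 such that k² + l² = 557.
Trying k = 14: l² = 557 - 14² = 557 - 196 = 361
l = 19
Check: 14² + 19² = 196 + 361 = 557 ✓

557 = 14² + 19²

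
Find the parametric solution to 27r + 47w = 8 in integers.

Step 1: Compute gcd(27, 47) = 1.
Since 1 divides 8, solutions exist.

Step 2: Find a particular solution using extended Euclidean algorithm.
We get r₀ = 56, w₀ = -32.
Check: 27*56 + 47*-32 = 8 = 8 ✓

Step 3: Write the general solution.
r = 56 + (47/1)t = 56 + 47t
w = -32 - (27/1)t = -32 - 27t
for any integer t.

r = 56 + 47t, w = -32 - 27t for integer t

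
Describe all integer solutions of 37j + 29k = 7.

Step 1: Compute gcd(37, 29) = 1.
Since 1 divides 7, solutions exist.

Step 2: Find a particular solution using extended Euclidean algorithm.
We get j₀ = 77, k₀ = -98.
Check: 37*77 + 29*-98 = 7 = 7 ✓

Step 3: Write the general solution.
j = 77 + (29/1)t = 77 + 29t
k = -98 - (37/1)t = -98 - 37t
for any integer t.

j = 77 + 29t, k = -98 - 37t for integer t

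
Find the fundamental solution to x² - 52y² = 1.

We seek the smallest positive integers (x, y) with x² - 52y² = 1, i.e., x² = 52y² + 1.
Try successive y values:
y = 1: x² = 52·1² + 1 = 53, not a perfect square
y = 2: x² = 52·2² + 1 = 209, not a perfect square
y = 3: x² = 52·3² + 1 = 469, not a perfect square
... continuing the search (or via continued fractions) ...
y = 90: x² = 52·90² + 1 = 421201, x = 649 ✓

Verify: 649² - 52·90² = 421201 - 421200 = 1 ✓

x = 649, y = 90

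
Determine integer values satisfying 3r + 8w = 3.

Step 1: Check solvability.
gcd(3, 8) = 1
Since 1 divides 3, solutions exist.

Step 2: Apply extended Euclidean algorithm to find gcd.
We find integers such that 3*x0 + 8*y0 = 1

Step 3: Scale the particular solution.
Multiply by 3/1 = 3:
r = 9, w = -3

Step 4: Verify.
3*(9) + 8*(-3) = 3 = 3 ✓

r = 9, w = -3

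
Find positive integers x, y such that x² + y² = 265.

Search for x with 265 - x² a perfect square.
x = 3: 265 - 3² = 265 - 9 = 256 = 16² ✓
So x = 3, y = 16.

x = 3, y = 16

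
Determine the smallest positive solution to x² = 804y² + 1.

We seek the smallest positive integers (x, y) with x² - 804y² = 1, i.e., x² = 804y² + 1.
Try successive y values:
y = 1: x² = 804·1² + 1 = 805, not a perfect square
y = 2: x² = 804·2² + 1 = 3217, not a perfect square
y = 3: x² = 804·3² + 1 = 7237, not a perfect square
... continuing the search (or via continued fractions) ...
y = 18166: x² = 804·18166² + 1 = 265322859025, x = 515095 ✓

Verify: 515095² - 804·18166² = 265322859025 - 265322859024 = 1 ✓

x = 515095, y = 18166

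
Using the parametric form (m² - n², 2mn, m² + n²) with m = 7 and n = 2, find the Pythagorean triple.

a = m² - n² = 7² - 2² = 49 - 4 = 45
b = 2mn = 2·7·2 = 28
c = m² + n² = 49 + 4 = 53
Verify: 45² + 28² = 2025 + 784 = 2809 = 53² ✓

(45, 28, 53)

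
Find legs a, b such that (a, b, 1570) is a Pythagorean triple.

We need a² + b² = 1570² = 2464900.
Trying: 546² + 1472² = 298116 + 2166784 = 2464900 ✓

(546, 1472, 1570)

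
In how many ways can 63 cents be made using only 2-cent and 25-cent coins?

We need non-negative integers (x, y) with 2x + 25y = 63.
For each x from 0 to 31, check if (63 - 2x) is a non-negative multiple of 25.
Solutions (x, y): (19,1)
Count: 1

1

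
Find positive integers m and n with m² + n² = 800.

We need to find integers m, n > 0 such that m² + n² = 800.
Trying m = 4: n² = 800 - 4² = 800 - 16 = 784
n = 28
Check: 4² + 28² = 16 + 784 = 800 ✓

800 = 4² + 28²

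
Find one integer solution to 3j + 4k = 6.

Step 1: Check solvability.
gcd(3, 4) = 1
Since 1 divides 6, solutions exist.

Step 2: Apply extended Euclidean algorithm to find gcd.
We find integers such that 3*x0 + 4*y0 = 1

Step 3: Scale the particular solution.
Multiply by 6/1 = 6:
j = -6, k = 6

Step 4: Verify.
3*(-6) + 4*(6) = 6 = 6 ✓

j = -6, k = 6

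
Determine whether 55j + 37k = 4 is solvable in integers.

Step 1: Compute gcd(55, 37).
gcd(55, 37) = 1

Step 2: Check divisibility.
Does 1 divide 4? 4 = 1 x 4, so yes.

By the theorem on linear Diophantine equations, 55j + 37k = 4 has integer solutions if and only if gcd(55, 37) divides 4. Since 1 | 4, solutions exist.

Yes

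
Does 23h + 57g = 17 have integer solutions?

Step 1: Compute gcd(23, 57).
gcd(23, 57) = 1

Step 2: Check divisibility.
Does 1 divide 17? 17 = 1 x 17, so yes.

By the theorem on linear Diophantine equations, 23h + 57g = 17 has integer solutions if and only if gcd(23, 57) divides 17. Since 1 | 17, solutions exist.

Yes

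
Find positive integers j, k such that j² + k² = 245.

Search for j with 245 - j² a perfect square.
j = 7: 245 - 7² = 245 - 49 = 196 = 14² ✓
So j = 7, k = 14.

j = 7, k = 14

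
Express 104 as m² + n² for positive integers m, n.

We need to find integers m, n > 0 such that m² + n² = 104.
Trying m = 2: n² = 104 - 2² = 104 - 4 = 100
n = 10
Check: 2² + 10² = 4 + 100 = 104 ✓

104 = 2² + 10²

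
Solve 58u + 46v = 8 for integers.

Step 1: Check solvability.
gcd(58, 46) = 2
Since 2 divides 8, solutions exist.

Step 2: Apply extended Euclidean algorithm to find gcd.
We find integers such that 58*x0 + 46*y0 = 2

Step 3: Scale the particular solution.
Multiply by 8/2 = 4:
u = 16, v = -20

Step 4: Verify.
58*(16) + 46*(-20) = 8 = 8 ✓

u = 16, v = -20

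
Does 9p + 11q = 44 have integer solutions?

Step 1: Compute gcd(9, 11).
gcd(9, 11) = 1

Step 2: Check divisibility.
Does 1 divide 44? 44 = 1 x 44, so yes.

By the theorem on linear Diophantine equations, 9p + 11q = 44 has integer solutions if and only if gcd(9, 11) divides 44. Since 1 | 44, solutions exist.

Yes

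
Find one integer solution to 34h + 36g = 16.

Step 1: Check solvability.
gcd(34, 36) = 2
Since 2 divides 16, solutions exist.

Step 2: Apply extended Euclidean algorithm to find gcd.
We find integers such that 34*x0 + 36*y0 = 2

Step 3: Scale the particular solution.
Multiply by 16/2 = 8:
h = -8, g = 8

Step 4: Verify.
34*(-8) + 36*(8) = 16 = 16 ✓

h = -8, g = 8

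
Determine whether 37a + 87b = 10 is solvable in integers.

Step 1: Compute gcd(37, 87).
gcd(37, 87) = 1

Step 2: Check divisibility.
Does 1 divide 10? 10 = 1 x 10, so yes.

By the theorem on linear Diophantine equations, 37a + 87b = 10 has integer solutions if and only if gcd(37, 87) divides 10. Since 1 | 10, solutions exist.

Yes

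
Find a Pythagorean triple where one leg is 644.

We need the other leg and hypotenuse such that 644² + x² = c².
Take x = 3675, c = 3731: 644² + 3675² = 414736 + 13505625 = 13920361 = 3731² ✓
Triple: (3675, 644, 3731)

(3675, 644, 3731)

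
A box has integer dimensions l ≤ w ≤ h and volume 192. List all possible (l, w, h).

Iterate l from 1 to ⌊192^(1/3)⌋. For each l dividing 192, iterate w ≥ l with w dividing 192/l, and set h = 192/(l·w).
Triples found (16): (1×1×192), (1×2×96), (1×3×64), (1×4×48), (1×6×32), (1×8×24), (1×12×16), (2×2×48), (2×3×32), (2×4×24), (2×6×16), (2×8×12), (3×4×16), (3×8×8), (4×4×12), (4×6×8)

(1×1×192), (1×2×96), (1×3×64), (1×4×48), (1×6×32), (1×8×24), (1×12×16), (2×2×48), (2×3×32), (2×4×24), (2×6×16), (2×8×12), (3×4×16), (3×8×8), (4×4×12), (4×6×8)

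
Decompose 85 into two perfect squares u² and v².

We need to find integers u, v > 0 such that u² + v² = 85.
Trying u = 2: v² = 85 - 2² = 85 - 4 = 81
v = 9
Check: 2² + 9² = 4 + 81 = 85 ✓

85 = 2² + 9²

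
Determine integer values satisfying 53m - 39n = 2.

Step 1: Check solvability.
gcd(53, 39) = 1
Since 1 divides 2, solutions exist.

Step 2: Apply extended Euclidean algorithm to find gcd.
We find integers such that 53*x0 + 39*y0 = 1

Step 3: Scale the particular solution.
Multiply by 2/1 = 2:
m = 28, n = 38

Step 4: Verify.
53*(28) - 39*(38) = 2 = 2 ✓

m = 28, n = 38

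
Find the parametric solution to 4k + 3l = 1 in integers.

Step 1: Compute gcd(4, 3) = 1.
Since 1 divides 1, solutions exist.

Step 2: Find a particular solution using extended Euclidean algorithm.
We get k₀ = 1, l₀ = -1.
Check: 4*1 + 3*-1 = 1 = 1 ✓

Step 3: Write the general solution.
k = 1 + (3/1)t = 1 + 3t
l = -1 - (4/1)t = -1 - 4t
for any integer t.

k = 1 + 3t, l = -1 - 4t for integer t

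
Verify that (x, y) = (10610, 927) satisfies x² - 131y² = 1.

Compute x² = 10610² = 112572100
Compute 131y² = 131·927² = 131·859329 = 112572099
x² - 131y² = 112572100 - 112572099 = 1
Since this equals 1, (10610, 927) is a solution.

Yes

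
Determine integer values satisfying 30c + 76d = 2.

Step 1: Check solvability.
gcd(30, 76) = 2
Since 2 divides 2, solutions exist.

Step 2: Apply extended Euclidean algorithm to find gcd.
We find integers such that 30*x0 + 76*y0 = 2

Step 3: Scale the particular solution.
Multiply by 2/2 = 1:
c = -5, d = 2

Step 4: Verify.
30*(-5) + 76*(2) = 2 = 2 ✓

c = -5, d = 2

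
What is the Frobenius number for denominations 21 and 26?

For two coprime denominations a and b, the Frobenius number (largest value not representable as a non-negative combination) is ab - a - b.
Here gcd(21, 26) = 1, so they are coprime.
F(21, 26) = 21·26 - 21 - 26 = 546 - 47 = 499

499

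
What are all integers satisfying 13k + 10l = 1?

Step 1: Compute gcd(13, 10) = 1.
Since 1 divides 1, solutions exist.

Step 2: Find a particular solution using extended Euclidean algorithm.
We get k₀ = -3, l₀ = 4.
Check: 13*-3 + 10*4 = 1 = 1 ✓

Step 3: Write the general solution.
k = -3 + (10/1)t = -3 + 10t
l = 4 - (13/1)t = 4 - 13t
for any integer t.

k = -3 + 10t, l = 4 - 13t for integer t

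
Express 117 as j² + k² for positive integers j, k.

We need to find integers j, k > 0 such that j² + k² = 117.
Trying j = 6: k² = 117 - 6² = 117 - 36 = 81
k = 9
Check: 6² + 9² = 36 + 81 = 117 ✓

117 = 6² + 9²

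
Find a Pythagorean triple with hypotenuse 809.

We need a² + b² = 809² = 654481.
Trying: 759² + 280² = 576081 + 78400 = 654481 ✓

(759, 280, 809)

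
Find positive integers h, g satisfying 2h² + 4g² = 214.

Try small values of h and check whether (214 - 2h²)/4 is a perfect square.
h = 3: 2·3² = 18, so 4g² = 214 - 18 = 196, giving g² = 49, g = 7.
Check: 2·3² + 4·7² = 18 + 196 = 214 ✓

h = 3, g = 7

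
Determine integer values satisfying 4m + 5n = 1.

Step 1: Check solvability.
gcd(4, 5) = 1
Since 1 divides 1, solutions exist.

Step 2: Apply extended Euclidean algorithm to find gcd.
We find integers such that 4*x0 + 5*y0 = 1

Step 3: Scale the particular solution.
Multiply by 1/1 = 1:
m = -1, n = 1

Step 4: Verify.
4*(-1) + 5*(1) = 1 = 1 ✓

m = -1, n = 1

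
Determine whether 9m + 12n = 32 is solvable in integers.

Step 1: Compute gcd(9, 12).
gcd(9, 12) = 3

Step 2: Check divisibility.
Does 3 divide 32? 32 = 3 x 10 + 2, so no.

By the theorem on linear Diophantine equations, 9m + 12n = 32 has integer solutions if and only if gcd(9, 12) divides 32. Since 3 does not divide 32, no solutions exist.

No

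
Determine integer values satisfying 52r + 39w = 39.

Step 1: Check solvability.
gcd(52, 39) = 13
Since 13 divides 39, solutions exist.

Step 2: Apply extended Euclidean algorithm to find gcd.
We find integers such that 52*x0 + 39*y0 = 13

Step 3: Scale the particular solution.
Multiply by 39/13 = 3:
r = 3, w = -3

Step 4: Verify.
52*(3) + 39*(-3) = 39 = 39 ✓

r = 3, w = -3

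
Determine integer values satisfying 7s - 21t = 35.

Step 1: Check solvability.
gcd(7, 21) = 7
Since 7 divides 35, solutions exist.

Step 2: Apply extended Euclidean algorithm to find gcd.
We find integers such that 7*x0 + 21*y0 = 7

Step 3: Scale the particular solution.
Multiply by 35/7 = 5:
s = 5, t = 0

Step 4: Verify.
7*(5) - 21*(0) = 35 = 35 ✓

s = 5, t = 0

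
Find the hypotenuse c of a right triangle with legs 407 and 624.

c² = a² + b² = 407² + 624² = 165649 + 389376 = 555025
c = sqrt(555025) = 745

745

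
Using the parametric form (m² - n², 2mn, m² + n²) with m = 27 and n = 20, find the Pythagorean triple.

a = m² - n² = 27² - 20² = 729 - 400 = 329
b = 2mn = 2·27·20 = 1080
c = m² + n² = 729 + 400 = 1129
Verify: 329² + 1080² = 108241 + 1166400 = 1274641 = 1129² ✓

(329, 1080, 1129)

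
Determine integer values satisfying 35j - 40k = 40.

Step 1: Check solvability.
gcd(35, 40) = 5
Since 5 divides 40, solutions exist.

Step 2: Apply extended Euclidean algorithm to find gcd.
We find integers such that 35*x0 + 40*y0 = 5

Step 3: Scale the particular solution.
Multiply by 40/5 = 8:
j = -8, k = -8

Step 4: Verify.
35*(-8) - 40*(-8) = 40 = 40 ✓

j = -8, k = -8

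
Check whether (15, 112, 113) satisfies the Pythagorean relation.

Compute a² + b²:
15² + 112² = 225 + 12544 = 12769
Compute c²:
113² = 12769
Since 12769 = 12769, it is a Pythagorean triple.

Yes, it is a Pythagorean triple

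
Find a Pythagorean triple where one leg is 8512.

We need the other leg and hypotenuse such that 8512² + x² = c².
Take x = 3384, c = 9160: 8512² + 3384² = 72454144 + 11451456 = 83905600 = 9160² ✓
Triple: (3384, 8512, 9160)

(3384, 8512, 9160)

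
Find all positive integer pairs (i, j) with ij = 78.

The positive divisors of 78 are: 1, 2, 3, 6, 13, 26, 39, 78.
Each divisor d gives the pair (d, 78/d):
(1, 78), (2, 39), (3, 26), (6, 13), (13, 6), (26, 3), (39, 2), (78, 1)

(1, 78), (2, 39), (3, 26), (6, 13), (13, 6), (26, 3), (39, 2), (78, 1)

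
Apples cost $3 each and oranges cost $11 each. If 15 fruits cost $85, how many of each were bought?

Let a = apples, o = oranges.
a + o = 15
3a + 11o = 85
Substitute o = 15 - a:
3a + 11(15 - a) = 85
(3 - 11)a = 85 - 165
-8a = -80
a = 10, o = 15 - 10 = 5

Apples: 10, Oranges: 5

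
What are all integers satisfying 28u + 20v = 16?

Step 1: Compute gcd(28, 20) = 4.
Since 4 divides 16, solutions exist.

Step 2: Find a particular solution using extended Euclidean algorithm.
We get u₀ = -8, v₀ = 12.
Check: 28*-8 + 20*12 = 16 = 16 ✓

Step 3: Write the general solution.
u = -8 + (20/4)t = -8 + 5t
v = 12 - (28/4)t = 12 - 7t
for any integer t.

u = -8 + 5t, v = 12 - 7t for integer t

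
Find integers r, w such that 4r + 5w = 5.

Step 1: Check solvability.
gcd(4, 5) = 1
Since 1 divides 5, solutions exist.

Step 2: Apply extended Euclidean algorithm to find gcd.
We find integers such that 4*x0 + 5*y0 = 1

Step 3: Scale the particular solution.
Multiply by 5/1 = 5:
r = -5, w = 5

Step 4: Verify.
4*(-5) + 5*(5) = 5 = 5 ✓

r = -5, w = 5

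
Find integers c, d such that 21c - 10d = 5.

Step 1: Check solvability.
gcd(21, 10) = 1
Since 1 divides 5, solutions exist.

Step 2: Apply extended Euclidean algorithm to find gcd.
We find integers such that 21*x0 + 10*y0 = 1

Step 3: Scale the particular solution.
Multiply by 5/1 = 5:
c = 5, d = 10

Step 4: Verify.
21*(5) - 10*(10) = 5 = 5 ✓

c = 5, d = 10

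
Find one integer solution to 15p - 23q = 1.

Step 1: Check solvability.
gcd(15, 23) = 1
Since 1 divides 1, solutions exist.

Step 2: Apply extended Euclidean algorithm to find gcd.
We find integers such that 15*x0 + 23*y0 = 1

Step 3: Scale the particular solution.
Multiply by 1/1 = 1:
p = -3, q = -2

Step 4: Verify.
15*(-3) - 23*(-2) = 1 = 1 ✓

p = -3, q = -2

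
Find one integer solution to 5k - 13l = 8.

Step 1: Check solvability.
gcd(5, 13) = 1
Since 1 divides 8, solutions exist.

Step 2: Apply extended Euclidean algorithm to find gcd.
We find integers such that 5*x0 + 13*y0 = 1

Step 3: Scale the particular solution.
Multiply by 8/1 = 8:
k = -40, l = -16

Step 4: Verify.
5*(-40) - 13*(-16) = 8 = 8 ✓

k = -40, l = -16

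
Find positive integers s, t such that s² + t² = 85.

Search for s with 85 - s² a perfect square.
s = 2: 85 - 2² = 85 - 4 = 81 = 9² ✓
So s = 2, t = 9.

s = 2, t = 9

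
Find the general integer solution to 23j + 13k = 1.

Step 1: Compute gcd(23, 13) = 1.
Since 1 divides 1, solutions exist.

Step 2: Find a particular solution using extended Euclidean algorithm.
We get j₀ = 4, k₀ = -7.
Check: 23*4 + 13*-7 = 1 = 1 ✓

Step 3: Write the general solution.
j = 4 + (13/1)t = 4 + 13t
k = -7 - (23/1)t = -7 - 23t
for any integer t.

j = 4 + 13t, k = -7 - 23t for integer t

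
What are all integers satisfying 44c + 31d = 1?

Step 1: Compute gcd(44, 31) = 1.
Since 1 divides 1, solutions exist.

Step 2: Find a particular solution using extended Euclidean algorithm.
We get c₀ = 12, d₀ = -17.
Check: 44*12 + 31*-17 = 1 = 1 ✓

Step 3: Write the general solution.
c = 12 + (31/1)t = 12 + 31t
d = -17 - (44/1)t = -17 - 44t
for any integer t.

c = 12 + 31t, d = -17 - 44t for integer t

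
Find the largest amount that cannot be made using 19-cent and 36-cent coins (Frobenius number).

For two coprime denominations a and b, the Frobenius number (largest value not representable as a non-negative combination) is ab - a - b.
Here gcd(19, 36) = 1, so they are coprime.
F(19, 36) = 19·36 - 19 - 36 = 684 - 55 = 629

629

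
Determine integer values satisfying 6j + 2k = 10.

Step 1: Check solvability.
gcd(6, 2) = 2
Since 2 divides 10, solutions exist.

Step 2: Apply extended Euclidean algorithm to find gcd.
We find integers such that 6*x0 + 2*y0 = 2

Step 3: Scale the particular solution.
Multiply by 10/2 = 5:
j = 0, k = 5

Step 4: Verify.
6*(0) + 2*(5) = 10 = 10 ✓

j = 0, k = 5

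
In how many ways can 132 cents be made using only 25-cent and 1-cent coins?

We need non-negative integers (x, y) with 25x + 1y = 132.
For each x from 0 to 5, check if (132 - 25x) is a non-negative multiple of 1.
Solutions (x, y): (0,132), (1,107), (2,82), (3,57), ...
Count: 6

6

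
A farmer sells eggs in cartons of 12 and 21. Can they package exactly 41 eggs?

We need non-negative a, b with 12a + 21b = 41.
gcd(12, 21) = 3, and 3 does not divide 41.
No integer solutions exist.

No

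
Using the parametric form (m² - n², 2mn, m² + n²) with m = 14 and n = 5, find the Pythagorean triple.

a = m² - n² = 14² - 5² = 196 - 25 = 171
b = 2mn = 2·14·5 = 140
c = m² + n² = 196 + 25 = 221
Verify: 171² + 140² = 29241 + 19600 = 48841 = 221² ✓

(171, 140, 221)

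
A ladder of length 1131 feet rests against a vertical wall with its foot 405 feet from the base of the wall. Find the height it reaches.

The ladder, wall, and ground form a right triangle with hypotenuse 1131 and one leg 405.
By the Pythagorean theorem: h² = 1131² - 405² = 1279161 - 164025 = 1115136
h = √1115136 = 1056 feet

1056 feet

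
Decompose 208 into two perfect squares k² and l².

We need to find integers k, l > 0 such that k² + l² = 208.
Trying k = 8: l² = 208 - 8² = 208 - 64 = 144
l = 12
Check: 8² + 12² = 64 + 144 = 208 ✓

208 = 8² + 12²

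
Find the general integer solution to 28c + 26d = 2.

Step 1: Compute gcd(28, 26) = 2.
Since 2 divides 2, solutions exist.

Step 2: Find a particular solution using extended Euclidean algorithm.
We get c₀ = 1, d₀ = -1.
Check: 28*1 + 26*-1 = 2 = 2 ✓

Step 3: Write the general solution.
c = 1 + (26/2)t = 1 + 13t
d = -1 - (28/2)t = -1 - 14t
for any integer t.

c = 1 + 13t, d = -1 - 14t for integer t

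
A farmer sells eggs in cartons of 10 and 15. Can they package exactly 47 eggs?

We need non-negative a, b with 10a + 15b = 47.
gcd(10, 15) = 5, and 5 does not divide 47.
No integer solutions exist.

No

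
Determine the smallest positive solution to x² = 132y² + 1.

We seek the smallest positive integers (x, y) with x² - 132y² = 1, i.e., x² = 132y² + 1.
Try successive y values:
y = 1: x² = 132·1² + 1 = 133, not a perfect square
y = 2: x² = 132·2² + 1 = 529, x = 23 ✓

Verify: 23² - 132·2² = 529 - 528 = 1 ✓

x = 23, y = 2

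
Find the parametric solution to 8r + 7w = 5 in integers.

Step 1: Compute gcd(8, 7) = 1.
Since 1 divides 5, solutions exist.

Step 2: Find a particular solution using extended Euclidean algorithm.
We get r₀ = 5, w₀ = -5.
Check: 8*5 + 7*-5 = 5 = 5 ✓

Step 3: Write the general solution.
r = 5 + (7/1)t = 5 + 7t
w = -5 - (8/1)t = -5 - 8t
for any integer t.

r = 5 + 7t, w = -5 - 8t for integer t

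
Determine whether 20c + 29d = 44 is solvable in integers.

Step 1: Compute gcd(20, 29).
gcd(20, 29) = 1

Step 2: Check divisibility.
Does 1 divide 44? 44 = 1 x 44, so yes.

By the theorem on linear Diophantine equations, 20c + 29d = 44 has integer solutions if and only if gcd(20, 29) divides 44. Since 1 | 44, solutions exist.

Yes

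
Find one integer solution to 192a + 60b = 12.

Step 1: Check solvability.
gcd(192, 60) = 12
Since 12 divides 12, solutions exist.

Step 2: Apply extended Euclidean algorithm to find gcd.
We find integers such that 192*x0 + 60*y0 = 12

Step 3: Scale the particular solution.
Multiply by 12/12 = 1:
a = 1, b = -3

Step 4: Verify.
192*(1) + 60*(-3) = 12 = 12 ✓

a = 1, b = -3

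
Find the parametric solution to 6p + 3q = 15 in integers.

Step 1: Compute gcd(6, 3) = 3.
Since 3 divides 15, solutions exist.

Step 2: Find a particular solution using extended Euclidean algorithm.
We get p₀ = 0, q₀ = 5.
Check: 6*0 + 3*5 = 15 = 15 ✓

Step 3: Write the general solution.
p = 0 + (3/3)t = 0 + 1t
q = 5 - (6/3)t = 5 - 2t
for any integer t.

p = 0 + 1t, q = 5 - 2t for integer t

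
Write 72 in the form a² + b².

We need to find integers a, b > 0 such that a² + b² = 72.
Trying a = 6: b² = 72 - 6² = 72 - 36 = 36
b = 6
Check: 6² + 6² = 36 + 36 = 72 ✓

72 = 6² + 6²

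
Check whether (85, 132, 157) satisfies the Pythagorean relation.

Compute a² + b²:
85² + 132² = 7225 + 17424 = 24649
Compute c²:
157² = 24649
Since 24649 = 24649, it is a Pythagorean triple.

Yes, it is a Pythagorean triple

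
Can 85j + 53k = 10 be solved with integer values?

Step 1: Compute gcd(85, 53).
gcd(85, 53) = 1

Step 2: Check divisibility.
Does 1 divide 10? 10 = 1 x 10, so yes.

By the theorem on linear Diophantine equations, 85j + 53k = 10 has integer solutions if and only if gcd(85, 53) divides 10. Since 1 | 10, solutions exist.

Yes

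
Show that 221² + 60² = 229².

Compute a² + b² = 221² + 60² = 48841 + 3600 = 52441
Compute c² = 229² = 52441
Since 52441 = 52441, confirmed.

Yes, it is a Pythagorean triple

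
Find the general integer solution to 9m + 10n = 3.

Step 1: Compute gcd(9, 10) = 1.
Since 1 divides 3, solutions exist.

Step 2: Find a particular solution using extended Euclidean algorithm.
We get m₀ = -3, n₀ = 3.
Check: 9*-3 + 10*3 = 3 = 3 ✓

Step 3: Write the general solution.
m = -3 + (10/1)t = -3 + 10t
n = 3 - (9/1)t = 3 - 9t
for any integer t.

m = -3 + 10t, n = 3 - 9t for integer t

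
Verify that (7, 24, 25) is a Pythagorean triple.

Compute a² + b² = 7² + 24² = 49 + 576 = 625
Compute c² = 25² = 625
Since 625 = 625, confirmed.

Yes, it is a Pythagorean triple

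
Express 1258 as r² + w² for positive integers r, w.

We need to find integers r, w > 0 such that r² + w² = 1258.
Trying r = 13: w² = 1258 - 13² = 1258 - 169 = 1089
w = 33
Check: 13² + 33² = 169 + 1089 = 1258 ✓

1258 = 13² + 33²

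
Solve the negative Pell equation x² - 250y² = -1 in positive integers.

We need x² = 250y² - 1. Try successive y:
y = 1: x² = 250·1² - 1 = 249, not a perfect square
y = 2: x² = 250·2² - 1 = 999, not a perfect square
y = 3: x² = 250·3² - 1 = 2249, not a perfect square
...
y = 281: x² = 250·281² - 1 = 19740249 = 4443² ✓
Check: 4443² - 250·281² = 19740249 - 19740250 = -1 ✓

x = 4443, y = 281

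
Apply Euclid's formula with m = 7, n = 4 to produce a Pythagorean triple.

a = m² - n² = 7² - 4² = 49 - 16 = 33
b = 2mn = 2·7·4 = 56
c = m² + n² = 49 + 16 = 65
Verify: 33² + 56² = 1089 + 3136 = 4225 = 65² ✓

(33, 56, 65)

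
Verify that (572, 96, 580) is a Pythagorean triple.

Compute a² + b² = 572² + 96² = 327184 + 9216 = 336400
Compute c² = 580² = 336400
Since 336400 = 336400, confirmed.

Yes, it is a Pythagorean triple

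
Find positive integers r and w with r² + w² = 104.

We need to find integers r, w > 0 such that r² + w² = 104.
Trying r = 2: w² = 104 - 2² = 104 - 4 = 100
w = 10
Check: 2² + 10² = 4 + 100 = 104 ✓

104 = 2² + 10²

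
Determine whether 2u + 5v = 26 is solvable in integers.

Step 1: Compute gcd(2, 5).
gcd(2, 5) = 1

Step 2: Check divisibility.
Does 1 divide 26? 26 = 1 x 26, so yes.

By the theorem on linear Diophantine equations, 2u + 5v = 26 has integer solutions if and only if gcd(2, 5) divides 26. Since 1 | 26, solutions exist.

Yes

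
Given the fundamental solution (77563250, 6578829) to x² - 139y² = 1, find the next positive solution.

Solutions to x² - Dy² = 1 are generated by powers of (x₀ + y₀√D).
The next solution satisfies x₁ + y₁√139 = (x₀ + y₀√139)², giving:
x₁ = x₀² + 139y₀² = 77563250² + 139·6578829² = 6016057750562500 + 6016057750562499 = 12032115501124999
y₁ = 2x₀y₀ = 2·77563250·6578829 = 1020550716868500

Verify: 12032115501124999² - 139·1020550716868500² = 144771803432412485812034622750001 - 144771803432412485812034622750000 = 1 ✓

x = 12032115501124999, y = 1020550716868500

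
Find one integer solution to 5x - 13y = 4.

Step 1: Check solvability.
gcd(5, 13) = 1
Since 1 divides 4, solutions exist.

Step 2: Apply extended Euclidean algorithm to find gcd.
We find integers such that 5*x0 + 13*y0 = 1

Step 3: Scale the particular solution.
Multiply by 4/1 = 4:
x = -20, y = -8

Step 4: Verify.
5*(-20) - 13*(-8) = 4 = 4 ✓

x = -20, y = -8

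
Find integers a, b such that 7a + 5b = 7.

Step 1: Check solvability.
gcd(7, 5) = 1
Since 1 divides 7, solutions exist.

Step 2: Apply extended Euclidean algorithm to find gcd.
We find integers such that 7*x0 + 5*y0 = 1

Step 3: Scale the particular solution.
Multiply by 7/1 = 7:
a = -14, b = 21

Step 4: Verify.
7*(-14) + 5*(21) = 7 = 7 ✓

a = -14, b = 21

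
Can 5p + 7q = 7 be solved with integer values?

Step 1: Compute gcd(5, 7).
gcd(5, 7) = 1

Step 2: Check divisibility.
Does 1 divide 7? 7 = 1 x 7, so yes.

By the theorem on linear Diophantine equations, 5p + 7q = 7 has integer solutions if and only if gcd(5, 7) divides 7. Since 1 | 7, solutions exist.

Yes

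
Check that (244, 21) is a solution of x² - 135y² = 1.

Compute x² = 244² = 59536
Compute 135y² = 135·21² = 135·441 = 59535
x² - 135y² = 59536 - 59535 = 1
Since this equals 1, (244, 21) is a solution.

Yes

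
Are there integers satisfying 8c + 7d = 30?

Step 1: Compute gcd(8, 7).
gcd(8, 7) = 1

Step 2: Check divisibility.
Does 1 divide 30? 30 = 1 x 30, so yes.

By the theorem on linear Diophantine equations, 8c + 7d = 30 has integer solutions if and only if gcd(8, 7) divides 30. Since 1 | 30, solutions exist.

Yes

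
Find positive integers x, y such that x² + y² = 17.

Search for x with 17 - x² a perfect square.
x = 1: 17 - 1² = 17 - 1 = 16 = 4² ✓
So x = 1, y = 4.

x = 1, y = 4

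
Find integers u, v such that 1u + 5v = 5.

Step 1: Check solvability.
gcd(1, 5) = 1
Since 1 divides 5, solutions exist.

Step 2: Apply extended Euclidean algorithm to find gcd.
We find integers such that 1*x0 + 5*y0 = 1

Step 3: Scale the particular solution.
Multiply by 5/1 = 5:
u = 5, v = 0

Step 4: Verify.
1*(5) + 5*(0) = 5 = 5 ✓

u = 5, v = 0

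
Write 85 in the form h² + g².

We need to find integers h, g > 0 such that h² + g² = 85.
Trying h = 2: g² = 85 - 2² = 85 - 4 = 81
g = 9
Check: 2² + 9² = 4 + 81 = 85 ✓

85 = 2² + 9²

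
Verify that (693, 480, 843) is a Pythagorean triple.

Compute a² + b² = 693² + 480² = 480249 + 230400 = 710649
Compute c² = 843² = 710649
Since 710649 = 710649, confirmed.

Yes, it is a Pythagorean triple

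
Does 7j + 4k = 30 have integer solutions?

Step 1: Compute gcd(7, 4).
gcd(7, 4) = 1

Step 2: Check divisibility.
Does 1 divide 30? 30 = 1 x 30, so yes.

By the theorem on linear Diophantine equations, 7j + 4k = 30 has integer solutions if and only if gcd(7, 4) divides 30. Since 1 | 30, solutions exist.

Yes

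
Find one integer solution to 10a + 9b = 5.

Step 1: Check solvability.
gcd(10, 9) = 1
Since 1 divides 5, solutions exist.

Step 2: Apply extended Euclidean algorithm to find gcd.
We find integers such that 10*x0 + 9*y0 = 1

Step 3: Scale the particular solution.
Multiply by 5/1 = 5:
a = 5, b = -5

Step 4: Verify.
10*(5) + 9*(-5) = 5 = 5 ✓

a = 5, b = -5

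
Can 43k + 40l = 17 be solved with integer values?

Step 1: Compute gcd(43, 40).
gcd(43, 40) = 1

Step 2: Check divisibility.
Does 1 divide 17? 17 = 1 x 17, so yes.

By the theorem on linear Diophantine equations, 43k + 40l = 17 has integer solutions if and only if gcd(43, 40) divides 17. Since 1 | 17, solutions exist.

Yes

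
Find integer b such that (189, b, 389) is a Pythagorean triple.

b² = c² - a² = 389² - 189² = 151321 - 35721 = 115600
b = sqrt(115600) = 340

340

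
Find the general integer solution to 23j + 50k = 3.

Step 1: Compute gcd(23, 50) = 1.
Since 1 divides 3, solutions exist.

Step 2: Find a particular solution using extended Euclidean algorithm.
We get j₀ = -39, k₀ = 18.
Check: 23*-39 + 50*18 = 3 = 3 ✓

Step 3: Write the general solution.
j = -39 + (50/1)t = -39 + 50t
k = 18 - (23/1)t = 18 - 23t
for any integer t.

j = -39 + 50t, k = 18 - 23t for integer t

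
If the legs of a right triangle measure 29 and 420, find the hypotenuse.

c² = a² + b² = 29² + 420² = 841 + 176400 = 177241
c = 421

421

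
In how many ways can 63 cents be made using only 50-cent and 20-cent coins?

We need non-negative integers (x, y) with 50x + 20y = 63.
For each x from 0 to 1, check if (63 - 50x) is a non-negative multiple of 20.
Solutions (x, y): none
Count: 0

0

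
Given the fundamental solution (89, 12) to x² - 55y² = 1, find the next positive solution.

Solutions to x² - Dy² = 1 are generated by powers of (x₀ + y₀√D).
The next solution satisfies x₁ + y₁√55 = (x₀ + y₀√55)², giving:
x₁ = x₀² + 55y₀² = 89² + 55·12² = 7921 + 7920 = 15841
y₁ = 2x₀y₀ = 2·89·12 = 2136

Verify: 15841² - 55·2136² = 250937281 - 250937280 = 1 ✓

x = 15841, y = 2136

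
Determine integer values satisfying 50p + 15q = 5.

Step 1: Check solvability.
gcd(50, 15) = 5
Since 5 divides 5, solutions exist.

Step 2: Apply extended Euclidean algorithm to find gcd.
We find integers such that 50*x0 + 15*y0 = 5

Step 3: Scale the particular solution.
Multiply by 5/5 = 1:
p = 1, q = -3

Step 4: Verify.
50*(1) + 15*(-3) = 5 = 5 ✓

p = 1, q = -3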